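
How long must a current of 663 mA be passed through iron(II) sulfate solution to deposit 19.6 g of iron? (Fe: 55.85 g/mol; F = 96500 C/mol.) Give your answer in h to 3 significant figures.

n(Fe) = 19.6 / 55.85 = 0.3509 mol
Fe²⁺ + 2e⁻ → Fe, so n(e⁻) = 2 × 0.3509 = 0.7018 mol
Q = 0.7018 × 96500 = 67720 C
t = Q / I = 67720 / 0.663 = 1.021×10^5 s = 28.4 h

28.4 h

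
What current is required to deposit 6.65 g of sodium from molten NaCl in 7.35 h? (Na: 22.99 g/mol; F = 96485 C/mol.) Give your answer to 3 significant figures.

n(Na) = 6.65 / 22.99 = 0.2893 mol
Na⁺ + e⁻ → Na, so n(e⁻) = 0.2893 mol
Q = 0.2893 × 96485 = 27910 C
I = Q / t = 27910 / 26460 s = 1.05 A

1.05 A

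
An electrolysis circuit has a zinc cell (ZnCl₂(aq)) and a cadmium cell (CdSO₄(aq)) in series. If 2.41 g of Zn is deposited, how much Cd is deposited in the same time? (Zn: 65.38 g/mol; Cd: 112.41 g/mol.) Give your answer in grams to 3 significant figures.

n(Zn) = 2.41 / 65.38 = 0.03686 mol
Zn²⁺ + 2e⁻ → Zn, so n(e⁻) = 2 × 0.03686 = 0.07372 mol
Same current for the same time ⇒ same n(e⁻) = 0.07372 mol in both cells.
Cd²⁺ + 2e⁻ → Cd, so n(Cd) = 0.07372 / 2 = 0.03686 mol
m(Cd) = 0.03686 × 112.41 = 4.14 g

4.14 g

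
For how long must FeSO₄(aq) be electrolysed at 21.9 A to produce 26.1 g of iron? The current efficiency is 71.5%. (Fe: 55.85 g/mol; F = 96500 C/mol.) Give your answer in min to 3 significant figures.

n(Fe) = 26.1 / 55.85 = 0.4673 mol
Fe²⁺ + 2e⁻ → Fe, so n(e⁻) = 2 × 0.4673 = 0.9346 mol
Q = 0.9346 × 96500 / 0.715 = 1.261×10^5 C
t = Q / I = 1.261×10^5 / 21.9 = 5758 s = 96.0 min

96.0 min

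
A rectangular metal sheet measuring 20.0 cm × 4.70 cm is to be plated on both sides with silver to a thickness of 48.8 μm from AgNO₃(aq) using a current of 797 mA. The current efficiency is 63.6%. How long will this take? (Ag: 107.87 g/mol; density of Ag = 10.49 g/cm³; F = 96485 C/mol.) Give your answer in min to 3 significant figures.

283 min

Plated area = 2 × 20.0 × 4.70 = 188.0 cm²
Volume = 188.0 × 48.8×10⁻⁴ cm = 0.9174 cm³
m(Ag) = 0.9174 × 10.49 = 9.624 g
n(Ag) = 9.624 / 107.87 = 0.08922 mol; n(e⁻) = 0.08922 mol
Q = 0.08922 × 96485 / 0.636 = 13540 C
t = 13540 / 0.797 = 16990 s = 283 min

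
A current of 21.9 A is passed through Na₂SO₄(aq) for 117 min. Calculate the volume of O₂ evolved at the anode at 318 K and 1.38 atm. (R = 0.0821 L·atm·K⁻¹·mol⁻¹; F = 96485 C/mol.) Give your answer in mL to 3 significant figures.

7540 mL

Q = 21.9 A × 7020 s = 1.537×10^5 C
n(e⁻) = Q/F = 1.537×10^5/96485 = 1.593 mol
2H₂O → O₂ + 4H⁺ + 4e⁻, so n(O₂) = 1.593 / 4 = 0.3983 mol
V = nRT/P = 0.3983 × 0.0821 × 318 / 1.38 = 7.535 L
= 7540 mL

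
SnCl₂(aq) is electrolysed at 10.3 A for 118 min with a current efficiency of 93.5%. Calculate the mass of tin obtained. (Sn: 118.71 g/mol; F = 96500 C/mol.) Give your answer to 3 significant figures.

Q = 10.3 × 7080 = 72920 C
n(e⁻) = 72920 / 96500 = 0.7556 mol
Sn²⁺ + 2e⁻ → Sn, so theoretical m(Sn) = 0.3778 × 118.71 = 44.85 g
Actual mass = 93.5% × 44.85 = 41.9 g

41.9 g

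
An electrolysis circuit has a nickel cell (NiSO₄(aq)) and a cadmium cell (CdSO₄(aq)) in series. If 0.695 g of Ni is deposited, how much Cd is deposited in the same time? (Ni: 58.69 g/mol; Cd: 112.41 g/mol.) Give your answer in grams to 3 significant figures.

n(Ni) = 0.695 / 58.69 = 0.01184 mol
Ni²⁺ + 2e⁻ → Ni, so n(e⁻) = 2 × 0.01184 = 0.02368 mol
Since the cells are in series, n(e⁻) in the Cd cell is also 0.02368 mol.
Cd²⁺ + 2e⁻ → Cd, so n(Cd) = 0.02368 / 2 = 0.01184 mol
m(Cd) = 0.01184 × 112.41 = 1.33 g

1.33 g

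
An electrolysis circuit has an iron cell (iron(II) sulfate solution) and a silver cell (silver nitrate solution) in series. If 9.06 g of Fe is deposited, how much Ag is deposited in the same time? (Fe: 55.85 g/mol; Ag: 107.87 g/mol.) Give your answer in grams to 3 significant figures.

35.0 g

n(Fe) = 9.06 / 55.85 = 0.1622 mol
Fe²⁺ + 2e⁻ → Fe, so n(e⁻) = 2 × 0.1622 = 0.3244 mol
Since the cells are in series, n(e⁻) in the Ag cell is also 0.3244 mol.
Ag⁺ + e⁻ → Ag, so n(Ag) = 0.3244 mol
m(Ag) = 0.3244 × 107.87 = 35.0 g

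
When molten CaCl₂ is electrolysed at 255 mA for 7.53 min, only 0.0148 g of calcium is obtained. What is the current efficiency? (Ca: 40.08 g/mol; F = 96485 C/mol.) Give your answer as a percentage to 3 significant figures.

Q = 0.255 × 451.8 = 115.2 C
n(e⁻) = 115.2 / 96485 = 0.001194 mol
Ca²⁺ + 2e⁻ → Ca, so theoretical n(Ca) = 5.970×10^-4 mol → 0.02393 g
Efficiency = 0.0148 / 0.02393 = 0.6185 = 61.8%

61.8%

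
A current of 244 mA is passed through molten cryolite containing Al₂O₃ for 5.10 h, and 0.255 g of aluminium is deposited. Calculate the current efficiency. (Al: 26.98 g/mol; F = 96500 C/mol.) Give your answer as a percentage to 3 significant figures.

Q = 0.244 × 18360 = 4480 C
n(e⁻) = 4480 / 96500 = 0.04642 mol
Al³⁺ + 3e⁻ → Al, so theoretical n(Al) = 0.01547 mol → 0.4174 g
Efficiency = 0.255 / 0.4174 = 0.6109 = 61.1%

61.1%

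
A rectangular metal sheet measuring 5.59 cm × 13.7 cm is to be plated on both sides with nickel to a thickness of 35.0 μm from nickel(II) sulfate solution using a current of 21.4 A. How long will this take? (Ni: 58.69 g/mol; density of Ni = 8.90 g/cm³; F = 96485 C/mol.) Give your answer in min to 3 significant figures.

Plated area = 2 × 5.59 × 13.7 = 153.2 cm²
Volume = 153.2 × 35.0×10⁻⁴ cm = 0.5362 cm³
m(Ni) = 0.5362 × 8.90 = 4.772 g
n(Ni) = 4.772 / 58.69 = 0.08131 mol; n(e⁻) = 2 × 0.08131 = 0.1626 mol
Q = 0.1626 × 96485 = 15690 C
t = 15690 / 21.4 = 733.2 s = 12.2 min

12.2 min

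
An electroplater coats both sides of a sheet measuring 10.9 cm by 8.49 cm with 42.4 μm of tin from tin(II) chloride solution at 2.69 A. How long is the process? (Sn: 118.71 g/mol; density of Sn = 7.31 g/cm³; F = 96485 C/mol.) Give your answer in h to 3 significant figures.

0.963 h

Plated area = 2 × 10.9 × 8.49 = 185.1 cm²
Volume = 185.1 × 42.4×10⁻⁴ cm = 0.7848 cm³
m(Sn) = 0.7848 × 7.31 = 5.737 g
n(Sn) = 5.737 / 118.71 = 0.04833 mol; n(e⁻) = 2 × 0.04833 = 0.09666 mol
Q = 0.09666 × 96485 = 9326 C
t = 9326 / 2.69 = 3467 s = 0.963 h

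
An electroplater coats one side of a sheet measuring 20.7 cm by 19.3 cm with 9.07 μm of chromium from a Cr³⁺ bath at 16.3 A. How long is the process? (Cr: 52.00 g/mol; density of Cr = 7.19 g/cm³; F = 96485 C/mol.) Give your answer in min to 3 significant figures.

14.8 min

Plated area = 20.7 × 19.3 = 399.5 cm²
Volume = 399.5 × 9.07×10⁻⁴ cm = 0.3623 cm³
m(Cr) = 0.3623 × 7.19 = 2.605 g
n(Cr) = 2.605 / 52.00 = 0.05010 mol; n(e⁻) = 3 × 0.05010 = 0.1503 mol
Q = 0.1503 × 96485 = 14500 C
t = 14500 / 16.3 = 889.6 s = 14.8 min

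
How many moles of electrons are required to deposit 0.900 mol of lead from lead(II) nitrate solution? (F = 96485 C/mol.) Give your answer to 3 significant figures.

Pb²⁺ + 2e⁻ → Pb, so n(e⁻) = 2 × 0.900 = 1.800 mol

1.80 mol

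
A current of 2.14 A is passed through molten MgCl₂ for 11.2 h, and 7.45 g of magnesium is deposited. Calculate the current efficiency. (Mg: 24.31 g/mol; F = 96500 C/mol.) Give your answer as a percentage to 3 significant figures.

68.5%

Q = 2.14 × 40320 = 86280 C
n(e⁻) = 86280 / 96500 = 0.8941 mol
Mg²⁺ + 2e⁻ → Mg, so theoretical n(Mg) = 0.4471 mol → 10.87 g
Efficiency = 7.45 / 10.87 = 0.6854 = 68.5%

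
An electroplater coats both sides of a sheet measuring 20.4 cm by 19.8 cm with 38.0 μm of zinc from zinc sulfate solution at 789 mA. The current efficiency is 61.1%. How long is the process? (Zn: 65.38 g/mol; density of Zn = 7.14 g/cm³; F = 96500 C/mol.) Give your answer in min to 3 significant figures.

Plated area = 2 × 20.4 × 19.8 = 807.8 cm²
Volume = 807.8 × 38.0×10⁻⁴ cm = 3.070 cm³
m(Zn) = 3.070 × 7.14 = 21.92 g
n(Zn) = 21.92 / 65.38 = 0.3353 mol; n(e⁻) = 2 × 0.3353 = 0.6706 mol
Q = 0.6706 × 96500 / 0.611 = 1.059×10^5 C
t = 1.059×10^5 / 0.789 = 1.342×10^5 s = 2240 min

2240 min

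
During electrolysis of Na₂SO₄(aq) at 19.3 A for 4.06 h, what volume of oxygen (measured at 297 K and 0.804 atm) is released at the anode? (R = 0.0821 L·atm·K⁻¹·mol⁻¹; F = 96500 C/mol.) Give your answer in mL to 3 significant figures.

Q = 19.3 A × 14616 s = 2.821×10^5 C
n(e⁻) = Q/F = 2.821×10^5/96500 = 2.923 mol
2H₂O → O₂ + 4H⁺ + 4e⁻, so n(O₂) = 2.923 / 4 = 0.7308 mol
V = nRT/P = 0.7308 × 0.0821 × 297 / 0.804 = 22.16 L
= 22200 mL

22200 mL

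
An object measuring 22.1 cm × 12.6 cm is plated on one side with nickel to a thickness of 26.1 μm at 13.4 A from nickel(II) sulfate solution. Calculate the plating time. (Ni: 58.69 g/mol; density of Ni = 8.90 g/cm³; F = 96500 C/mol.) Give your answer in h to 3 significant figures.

0.441 h

Plated area = 22.1 × 12.6 = 278.5 cm²
Volume = 278.5 × 26.1×10⁻⁴ cm = 0.7269 cm³
m(Ni) = 0.7269 × 8.90 = 6.469 g
n(Ni) = 6.469 / 58.69 = 0.1102 mol; n(e⁻) = 2 × 0.1102 = 0.2204 mol
Q = 0.2204 × 96500 = 21270 C
t = 21270 / 13.4 = 1587 s = 0.441 h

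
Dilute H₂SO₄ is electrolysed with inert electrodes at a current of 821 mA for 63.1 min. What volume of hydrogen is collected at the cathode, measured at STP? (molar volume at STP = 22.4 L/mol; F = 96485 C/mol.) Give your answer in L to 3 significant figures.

Q = 0.821 A × 3786 s = 3108 C
n(e⁻) = 3108 / 96485 = 0.03221 mol
2H⁺ + 2e⁻ → H₂, so n(H₂) = 0.03221 / 2 = 0.01611 mol
V = 0.01611 × 22.4 = 0.3609 L

0.361 L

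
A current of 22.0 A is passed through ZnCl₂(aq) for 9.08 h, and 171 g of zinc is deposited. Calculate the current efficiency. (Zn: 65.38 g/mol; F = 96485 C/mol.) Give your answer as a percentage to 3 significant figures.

Q = 22.0 × 32688 = 7.191×10^5 C
n(e⁻) = 7.191×10^5 / 96485 = 7.453 mol
Zn²⁺ + 2e⁻ → Zn, so theoretical n(Zn) = 3.727 mol → 243.7 g
Efficiency = 171 / 243.7 = 0.7017 = 70.2%

70.2%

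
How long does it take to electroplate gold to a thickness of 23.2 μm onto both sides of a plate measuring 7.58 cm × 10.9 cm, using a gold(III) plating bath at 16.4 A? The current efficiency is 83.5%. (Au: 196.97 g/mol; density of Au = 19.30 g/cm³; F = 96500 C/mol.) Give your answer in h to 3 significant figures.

0.221 h

Plated area = 2 × 7.58 × 10.9 = 165.2 cm²
Volume = 165.2 × 23.2×10⁻⁴ cm = 0.3833 cm³
m(Au) = 0.3833 × 19.30 = 7.398 g
n(Au) = 7.398 / 196.97 = 0.03756 mol; n(e⁻) = 3 × 0.03756 = 0.1127 mol
Q = 0.1127 × 96500 / 0.835 = 13020 C
t = 13020 / 16.4 = 793.9 s = 0.221 h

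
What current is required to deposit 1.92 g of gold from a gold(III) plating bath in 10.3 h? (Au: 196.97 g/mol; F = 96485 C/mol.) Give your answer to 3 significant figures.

0.0761 A

n(Au) = 1.92 / 196.97 = 0.009748 mol
Au³⁺ + 3e⁻ → Au, so n(e⁻) = 3 × 0.009748 = 0.02924 mol
Q = 0.02924 × 96485 = 2821 C
I = Q / t = 2821 / 37080 s = 0.0761 A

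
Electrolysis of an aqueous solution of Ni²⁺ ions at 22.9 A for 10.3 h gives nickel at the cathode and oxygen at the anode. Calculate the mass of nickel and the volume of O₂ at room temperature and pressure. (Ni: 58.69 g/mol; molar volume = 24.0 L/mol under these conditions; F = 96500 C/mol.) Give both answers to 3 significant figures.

258 g Ni; 52.8 L O₂

Q = 22.9 × 37080 = 8.491×10^5 C; n(e⁻) = 8.491×10^5 / 96500 = 8.799 mol
Cathode: Ni²⁺ + 2e⁻ → Ni → n(Ni) = 8.799/2 = 4.400 mol → 258 g
Anode: 2H₂O → O₂ + 4H⁺ + 4e⁻ → n(O₂) = 8.799/4 = 2.200 mol → 52.8 L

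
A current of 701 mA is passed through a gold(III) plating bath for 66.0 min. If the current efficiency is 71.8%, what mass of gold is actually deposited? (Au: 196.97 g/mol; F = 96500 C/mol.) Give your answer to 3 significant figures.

Q = 0.701 × 3960 = 2776 C
n(e⁻) = 2776 / 96500 = 0.02877 mol
Au³⁺ + 3e⁻ → Au, so theoretical m(Au) = 0.009590 × 196.97 = 1.889 g
Actual mass = 71.8% × 1.889 = 1.36 g

1.36 g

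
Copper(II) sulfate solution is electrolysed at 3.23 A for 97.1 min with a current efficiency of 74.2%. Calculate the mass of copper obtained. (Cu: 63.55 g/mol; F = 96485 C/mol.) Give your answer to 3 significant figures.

Q = 3.23 × 5826 = 18820 C
n(e⁻) = 18820 / 96485 = 0.1951 mol
Cu²⁺ + 2e⁻ → Cu, so theoretical m(Cu) = 0.09755 × 63.55 = 6.199 g
Actual mass = 74.2% × 6.199 = 4.60 g

4.60 g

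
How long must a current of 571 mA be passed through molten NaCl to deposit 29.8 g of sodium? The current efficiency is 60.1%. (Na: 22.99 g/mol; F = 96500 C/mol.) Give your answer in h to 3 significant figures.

n(Na) = 29.8 / 22.99 = 1.296 mol
Na⁺ + e⁻ → Na, so n(e⁻) = 1.296 mol
Q = 1.296 × 96500 / 0.601 = 2.081×10^5 C
t = Q / I = 2.081×10^5 / 0.571 = 3.644×10^5 s = 101 h

101 h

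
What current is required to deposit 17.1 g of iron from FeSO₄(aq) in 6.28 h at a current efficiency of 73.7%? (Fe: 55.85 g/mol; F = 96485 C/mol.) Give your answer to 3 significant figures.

3.55 A

n(Fe) = 17.1 / 55.85 = 0.3062 mol
Fe²⁺ + 2e⁻ → Fe, so n(e⁻) = 2 × 0.3062 = 0.6124 mol
Q = 0.6124 × 96485 / 0.737 = 80170 C
I = Q / t = 80170 / 22608 s = 3.55 A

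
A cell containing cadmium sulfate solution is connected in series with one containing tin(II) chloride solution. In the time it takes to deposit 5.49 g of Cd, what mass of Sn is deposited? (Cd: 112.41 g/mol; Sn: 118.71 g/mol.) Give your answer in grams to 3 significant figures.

n(Cd) = 5.49 / 112.41 = 0.04884 mol
Cd²⁺ + 2e⁻ → Cd, so n(e⁻) = 2 × 0.04884 = 0.09768 mol
Same current for the same time ⇒ same n(e⁻) = 0.09768 mol in both cells.
Sn²⁺ + 2e⁻ → Sn, so n(Sn) = 0.09768 / 2 = 0.04884 mol
m(Sn) = 0.04884 × 118.71 = 5.80 g

5.80 g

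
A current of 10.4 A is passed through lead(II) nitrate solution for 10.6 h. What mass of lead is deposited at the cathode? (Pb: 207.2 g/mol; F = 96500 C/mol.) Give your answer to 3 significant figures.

Charge passed = 10.4 × 38160 = 3.969×10^5 C
Moles of electrons = 3.969×10^5 / 96500 = 4.113 mol
Pb²⁺ + 2e⁻ → Pb, so n(Pb) = 4.113 / 2 = 2.057 mol
m = 2.057 × 207.2 = 426 g

426 g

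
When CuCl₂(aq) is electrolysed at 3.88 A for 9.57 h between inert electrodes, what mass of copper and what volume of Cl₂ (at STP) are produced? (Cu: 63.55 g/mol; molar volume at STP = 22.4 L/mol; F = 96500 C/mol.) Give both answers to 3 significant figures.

44.0 g Cu; 15.5 L Cl₂

Q = 3.88 × 34452 = 1.337×10^5 C; n(e⁻) = 1.337×10^5 / 96500 = 1.385 mol
Cathode: Cu²⁺ + 2e⁻ → Cu → n(Cu) = 1.385/2 = 0.6925 mol → 44.0 g
Anode: 2Cl⁻ → Cl₂ + 2e⁻ → n(Cl₂) = 1.385/2 = 0.6925 mol → 15.5 L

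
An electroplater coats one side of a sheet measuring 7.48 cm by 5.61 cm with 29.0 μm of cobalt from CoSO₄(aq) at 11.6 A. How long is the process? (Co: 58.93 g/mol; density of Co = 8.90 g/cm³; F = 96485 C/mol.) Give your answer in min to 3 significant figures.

5.10 min

Plated area = 7.48 × 5.61 = 41.96 cm²
Volume = 41.96 × 29.0×10⁻⁴ cm = 0.1217 cm³
m(Co) = 0.1217 × 8.90 = 1.083 g
n(Co) = 1.083 / 58.93 = 0.01838 mol; n(e⁻) = 2 × 0.01838 = 0.03676 mol
Q = 0.03676 × 96485 = 3547 C
t = 3547 / 11.6 = 305.8 s = 5.10 min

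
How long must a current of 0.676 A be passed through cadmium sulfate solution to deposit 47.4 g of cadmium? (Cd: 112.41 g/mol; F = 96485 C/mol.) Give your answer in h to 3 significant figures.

33.4 h

n(Cd) = 47.4 / 112.41 = 0.4217 mol
Cd²⁺ + 2e⁻ → Cd, so n(e⁻) = 2 × 0.4217 = 0.8434 mol
Q = 0.8434 × 96485 = 81380 C
t = Q / I = 81380 / 0.676 = 1.204×10^5 s = 33.4 h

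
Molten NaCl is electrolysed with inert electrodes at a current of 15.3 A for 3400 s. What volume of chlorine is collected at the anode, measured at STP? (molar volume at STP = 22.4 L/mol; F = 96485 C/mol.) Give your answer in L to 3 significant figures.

6.04 L

Q = 15.3 A × 3400 s = 52020 C
Moles of electrons = 52020 / 96485 = 0.5392 mol
2Cl⁻ → Cl₂ + 2e⁻, so n(Cl₂) = 0.5392 / 2 = 0.2696 mol
V = 0.2696 × 22.4 = 6.039 L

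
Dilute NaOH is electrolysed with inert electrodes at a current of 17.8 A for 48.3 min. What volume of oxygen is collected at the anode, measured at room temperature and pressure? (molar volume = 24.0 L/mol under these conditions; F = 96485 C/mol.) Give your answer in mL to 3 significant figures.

3210 mL

Q = 17.8 A × 2898 s = 51580 C
Moles of electrons = 51580 / 96485 = 0.5346 mol
2H₂O → O₂ + 4H⁺ + 4e⁻, so n(O₂) = 0.5346 / 4 = 0.1337 mol
V = 0.1337 × 24.0 = 3.209 L
= 3210 mL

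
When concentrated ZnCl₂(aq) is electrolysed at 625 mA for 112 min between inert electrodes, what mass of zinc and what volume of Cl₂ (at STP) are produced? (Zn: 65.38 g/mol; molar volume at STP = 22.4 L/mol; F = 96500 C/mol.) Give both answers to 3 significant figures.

Q = 0.625 × 6720 = 4200 C; n(e⁻) = 4200 / 96500 = 0.04352 mol
Cathode: Zn²⁺ + 2e⁻ → Zn → n(Zn) = 0.04352/2 = 0.02176 mol → 1.42 g
Anode: 2Cl⁻ → Cl₂ + 2e⁻ → n(Cl₂) = 0.04352/2 = 0.02176 mol → 0.487 L

1.42 g Zn; 0.487 L Cl₂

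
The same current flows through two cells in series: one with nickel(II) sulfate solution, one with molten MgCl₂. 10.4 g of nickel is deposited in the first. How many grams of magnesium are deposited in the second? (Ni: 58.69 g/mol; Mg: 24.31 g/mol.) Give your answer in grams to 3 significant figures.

n(Ni) = 10.4 / 58.69 = 0.1772 mol
Ni²⁺ + 2e⁻ → Ni, so n(e⁻) = 2 × 0.1772 = 0.3544 mol
In series, the same 0.3544 mol of electrons flows through the second cell.
Mg²⁺ + 2e⁻ → Mg, so n(Mg) = 0.3544 / 2 = 0.1772 mol
m(Mg) = 0.1772 × 24.31 = 4.31 g

4.31 g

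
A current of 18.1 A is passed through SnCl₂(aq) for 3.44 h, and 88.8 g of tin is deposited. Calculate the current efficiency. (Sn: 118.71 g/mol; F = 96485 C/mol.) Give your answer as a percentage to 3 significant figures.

Q = 18.1 × 12384 = 2.242×10^5 C
n(e⁻) = 2.242×10^5 / 96485 = 2.324 mol
Sn²⁺ + 2e⁻ → Sn, so theoretical n(Sn) = 1.162 mol → 137.9 g
Efficiency = 88.8 / 137.9 = 0.6439 = 64.4%

64.4%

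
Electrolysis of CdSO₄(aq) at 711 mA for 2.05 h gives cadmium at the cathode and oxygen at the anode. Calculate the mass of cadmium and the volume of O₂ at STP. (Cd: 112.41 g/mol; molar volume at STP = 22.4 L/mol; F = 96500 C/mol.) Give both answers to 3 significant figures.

Q = 0.711 × 7380 = 5247 C; n(e⁻) = 5247 / 96500 = 0.05437 mol
Cathode: Cd²⁺ + 2e⁻ → Cd → n(Cd) = 0.05437/2 = 0.02719 mol → 3.06 g
Anode: 2H₂O → O₂ + 4H⁺ + 4e⁻ → n(O₂) = 0.05437/4 = 0.01359 mol → 0.304 L

3.06 g Cd; 0.304 L O₂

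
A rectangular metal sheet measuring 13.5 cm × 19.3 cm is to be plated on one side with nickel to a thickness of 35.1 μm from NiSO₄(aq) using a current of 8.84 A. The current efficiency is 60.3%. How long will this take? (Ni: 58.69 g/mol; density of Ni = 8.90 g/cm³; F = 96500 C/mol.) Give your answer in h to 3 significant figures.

1.39 h

Plated area = 13.5 × 19.3 = 260.6 cm²
Volume = 260.6 × 35.1×10⁻⁴ cm = 0.9147 cm³
m(Ni) = 0.9147 × 8.90 = 8.141 g
n(Ni) = 8.141 / 58.69 = 0.1387 mol; n(e⁻) = 2 × 0.1387 = 0.2774 mol
Q = 0.2774 × 96500 / 0.603 = 44390 C
t = 44390 / 8.84 = 5021 s = 1.39 h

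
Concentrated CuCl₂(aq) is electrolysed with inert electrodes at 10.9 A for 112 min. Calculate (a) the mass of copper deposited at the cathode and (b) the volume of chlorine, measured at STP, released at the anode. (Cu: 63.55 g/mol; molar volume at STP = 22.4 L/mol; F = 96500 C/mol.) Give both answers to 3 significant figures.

24.1 g Cu; 8.50 L Cl₂

Q = 10.9 × 6720 = 73250 C; n(e⁻) = 73250 / 96500 = 0.7591 mol
Cathode: Cu²⁺ + 2e⁻ → Cu → n(Cu) = 0.7591/2 = 0.3796 mol → 24.1 g
Anode: 2Cl⁻ → Cl₂ + 2e⁻ → n(Cl₂) = 0.7591/2 = 0.3796 mol → 8.50 L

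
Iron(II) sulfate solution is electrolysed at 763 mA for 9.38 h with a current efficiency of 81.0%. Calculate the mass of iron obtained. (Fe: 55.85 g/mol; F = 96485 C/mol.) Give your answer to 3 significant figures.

6.04 g

Q = 0.763 × 33768 = 25760 C
n(e⁻) = 25760 / 96485 = 0.2670 mol
Fe²⁺ + 2e⁻ → Fe, so theoretical m(Fe) = 0.1335 × 55.85 = 7.456 g
Actual mass = 81.0% × 7.456 = 6.04 g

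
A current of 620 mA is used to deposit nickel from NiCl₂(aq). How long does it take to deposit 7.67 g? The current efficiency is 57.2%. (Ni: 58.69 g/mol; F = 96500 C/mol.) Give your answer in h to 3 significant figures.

n(Ni) = 7.67 / 58.69 = 0.1307 mol
Ni²⁺ + 2e⁻ → Ni, so n(e⁻) = 2 × 0.1307 = 0.2614 mol
Q = 0.2614 × 96500 / 0.572 = 44100 C
t = Q / I = 44100 / 0.620 = 71130 s = 19.8 h

19.8 h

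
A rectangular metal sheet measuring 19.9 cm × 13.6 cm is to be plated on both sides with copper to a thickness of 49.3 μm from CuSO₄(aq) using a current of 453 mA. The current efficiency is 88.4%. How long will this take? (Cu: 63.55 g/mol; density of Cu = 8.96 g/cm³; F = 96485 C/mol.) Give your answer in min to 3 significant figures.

3020 min

Plated area = 2 × 19.9 × 13.6 = 541.3 cm²
Volume = 541.3 × 49.3×10⁻⁴ cm = 2.669 cm³
m(Cu) = 2.669 × 8.96 = 23.91 g
n(Cu) = 23.91 / 63.55 = 0.3762 mol; n(e⁻) = 2 × 0.3762 = 0.7524 mol
Q = 0.7524 × 96485 / 0.884 = 82120 C
t = 82120 / 0.453 = 1.813×10^5 s = 3020 min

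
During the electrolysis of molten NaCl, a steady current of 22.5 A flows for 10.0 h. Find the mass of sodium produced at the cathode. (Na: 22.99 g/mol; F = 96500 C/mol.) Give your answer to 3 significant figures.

Charge passed = 22.5 × 36000 = 8.100×10^5 C
Moles of electrons = 8.100×10^5 / 96500 = 8.394 mol
Na⁺ + e⁻ → Na, so n(Na) = 8.394 mol
m = 8.394 × 22.99 = 193 g

193 g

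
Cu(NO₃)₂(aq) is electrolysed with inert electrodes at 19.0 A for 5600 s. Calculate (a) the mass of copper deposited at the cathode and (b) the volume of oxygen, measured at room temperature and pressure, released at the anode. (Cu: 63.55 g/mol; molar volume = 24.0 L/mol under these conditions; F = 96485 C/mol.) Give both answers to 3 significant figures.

Q = 19.0 × 5600 = 1.064×10^5 C; n(e⁻) = 1.064×10^5 / 96485 = 1.103 mol
Cathode: Cu²⁺ + 2e⁻ → Cu → n(Cu) = 1.103/2 = 0.5515 mol → 35.0 g
Anode: 2H₂O → O₂ + 4H⁺ + 4e⁻ → n(O₂) = 1.103/4 = 0.2758 mol → 6.62 L

35.0 g Cu; 6.62 L O₂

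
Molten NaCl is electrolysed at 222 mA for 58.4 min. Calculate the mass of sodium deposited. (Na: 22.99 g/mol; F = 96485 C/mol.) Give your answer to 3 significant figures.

0.185 g

Q = 0.222 A × 3504 s = 777.9 C
Moles of electrons = 777.9 / 96485 = 0.008062 mol
Na⁺ + e⁻ → Na, so n(Na) = 0.008062 mol
m = 0.008062 × 22.99 = 0.185 g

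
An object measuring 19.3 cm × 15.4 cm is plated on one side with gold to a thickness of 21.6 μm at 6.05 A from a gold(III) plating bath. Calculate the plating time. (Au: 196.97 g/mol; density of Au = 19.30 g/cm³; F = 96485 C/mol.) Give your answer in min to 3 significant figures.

Plated area = 19.3 × 15.4 = 297.2 cm²
Volume = 297.2 × 21.6×10⁻⁴ cm = 0.6420 cm³
m(Au) = 0.6420 × 19.30 = 12.39 g
n(Au) = 12.39 / 196.97 = 0.06290 mol; n(e⁻) = 3 × 0.06290 = 0.1887 mol
Q = 0.1887 × 96485 = 18210 C
t = 18210 / 6.05 = 3010 s = 50.2 min

50.2 min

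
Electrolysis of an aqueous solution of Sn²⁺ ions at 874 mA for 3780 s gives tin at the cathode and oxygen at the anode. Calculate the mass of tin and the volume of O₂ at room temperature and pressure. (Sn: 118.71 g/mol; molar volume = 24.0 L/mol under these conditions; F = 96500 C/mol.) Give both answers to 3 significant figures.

Q = 0.874 × 3780 = 3304 C; n(e⁻) = 3304 / 96500 = 0.03424 mol
Cathode: Sn²⁺ + 2e⁻ → Sn → n(Sn) = 0.03424/2 = 0.01712 mol → 2.03 g
Anode: 2H₂O → O₂ + 4H⁺ + 4e⁻ → n(O₂) = 0.03424/4 = 0.008560 mol → 0.205 L

2.03 g Sn; 0.205 L O₂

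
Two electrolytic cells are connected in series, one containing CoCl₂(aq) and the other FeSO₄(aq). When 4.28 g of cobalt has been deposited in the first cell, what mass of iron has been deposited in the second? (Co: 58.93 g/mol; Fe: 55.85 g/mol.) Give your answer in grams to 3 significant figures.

4.06 g

n(Co) = 4.28 / 58.93 = 0.07263 mol
Co²⁺ + 2e⁻ → Co, so n(e⁻) = 2 × 0.07263 = 0.1453 mol
Same current for the same time ⇒ same n(e⁻) = 0.1453 mol in both cells.
Fe²⁺ + 2e⁻ → Fe, so n(Fe) = 0.1453 / 2 = 0.07265 mol
m(Fe) = 0.07265 × 55.85 = 4.06 g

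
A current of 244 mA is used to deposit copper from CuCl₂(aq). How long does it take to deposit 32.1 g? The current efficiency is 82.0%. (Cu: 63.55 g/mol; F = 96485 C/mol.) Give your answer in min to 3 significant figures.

n(Cu) = 32.1 / 63.55 = 0.5051 mol
Cu²⁺ + 2e⁻ → Cu, so n(e⁻) = 2 × 0.5051 = 1.010 mol
Q = 1.010 × 96485 / 0.820 = 1.188×10^5 C
t = Q / I = 1.188×10^5 / 0.244 = 4.869×10^5 s = 8120 min

8120 min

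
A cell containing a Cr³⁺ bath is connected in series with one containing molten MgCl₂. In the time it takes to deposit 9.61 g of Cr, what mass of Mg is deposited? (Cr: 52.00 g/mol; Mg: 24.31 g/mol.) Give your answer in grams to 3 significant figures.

6.74 g

n(Cr) = 9.61 / 52.00 = 0.1848 mol
Cr³⁺ + 3e⁻ → Cr, so n(e⁻) = 3 × 0.1848 = 0.5544 mol
Since the cells are in series, n(e⁻) in the Mg cell is also 0.5544 mol.
Mg²⁺ + 2e⁻ → Mg, so n(Mg) = 0.5544 / 2 = 0.2772 mol
m(Mg) = 0.2772 × 24.31 = 6.74 g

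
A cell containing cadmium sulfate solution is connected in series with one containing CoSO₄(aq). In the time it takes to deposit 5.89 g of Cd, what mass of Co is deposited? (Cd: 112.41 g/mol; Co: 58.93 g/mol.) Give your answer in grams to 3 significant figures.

3.09 g

n(Cd) = 5.89 / 112.41 = 0.05240 mol
Cd²⁺ + 2e⁻ → Cd, so n(e⁻) = 2 × 0.05240 = 0.1048 mol
Since the cells are in series, n(e⁻) in the Co cell is also 0.1048 mol.
Co²⁺ + 2e⁻ → Co, so n(Co) = 0.1048 / 2 = 0.05240 mol
m(Co) = 0.05240 × 58.93 = 3.09 g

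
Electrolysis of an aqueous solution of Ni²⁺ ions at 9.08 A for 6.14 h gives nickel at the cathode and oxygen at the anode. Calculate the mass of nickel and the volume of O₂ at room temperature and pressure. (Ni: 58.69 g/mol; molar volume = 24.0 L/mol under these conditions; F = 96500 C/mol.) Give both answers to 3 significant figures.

Q = 9.08 × 22104 = 2.007×10^5 C; n(e⁻) = 2.007×10^5 / 96500 = 2.080 mol
Cathode: Ni²⁺ + 2e⁻ → Ni → n(Ni) = 2.080/2 = 1.040 mol → 61.0 g
Anode: 2H₂O → O₂ + 4H⁺ + 4e⁻ → n(O₂) = 2.080/4 = 0.5200 mol → 12.5 L

61.0 g Ni; 12.5 L O₂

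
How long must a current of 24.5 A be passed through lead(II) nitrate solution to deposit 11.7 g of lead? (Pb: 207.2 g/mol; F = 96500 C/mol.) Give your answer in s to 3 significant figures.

n(Pb) = 11.7 / 207.2 = 0.05647 mol
Pb²⁺ + 2e⁻ → Pb, so n(e⁻) = 2 × 0.05647 = 0.1129 mol
Q = 0.1129 × 96500 = 10890 C
t = Q / I = 10890 / 24.5 = 444.5 s

445 s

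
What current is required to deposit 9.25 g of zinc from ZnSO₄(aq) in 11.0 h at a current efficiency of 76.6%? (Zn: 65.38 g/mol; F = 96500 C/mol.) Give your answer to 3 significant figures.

n(Zn) = 9.25 / 65.38 = 0.1415 mol
Zn²⁺ + 2e⁻ → Zn, so n(e⁻) = 2 × 0.1415 = 0.2830 mol
Q = 0.2830 × 96500 / 0.766 = 35650 C
I = Q / t = 35650 / 39600 s = 0.900 A

0.900 A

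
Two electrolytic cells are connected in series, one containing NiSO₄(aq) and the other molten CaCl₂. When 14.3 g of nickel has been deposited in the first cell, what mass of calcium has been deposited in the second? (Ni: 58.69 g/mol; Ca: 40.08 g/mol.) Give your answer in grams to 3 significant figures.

n(Ni) = 14.3 / 58.69 = 0.2437 mol
Ni²⁺ + 2e⁻ → Ni, so n(e⁻) = 2 × 0.2437 = 0.4874 mol
Same current for the same time ⇒ same n(e⁻) = 0.4874 mol in both cells.
Ca²⁺ + 2e⁻ → Ca, so n(Ca) = 0.4874 / 2 = 0.2437 mol
m(Ca) = 0.2437 × 40.08 = 9.77 g

9.77 g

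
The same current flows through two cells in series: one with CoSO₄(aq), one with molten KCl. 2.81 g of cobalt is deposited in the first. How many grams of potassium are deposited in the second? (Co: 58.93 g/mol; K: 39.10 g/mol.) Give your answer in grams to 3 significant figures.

n(Co) = 2.81 / 58.93 = 0.04768 mol
Co²⁺ + 2e⁻ → Co, so n(e⁻) = 2 × 0.04768 = 0.09536 mol
Same current for the same time ⇒ same n(e⁻) = 0.09536 mol in both cells.
K⁺ + e⁻ → K, so n(K) = 0.09536 mol
m(K) = 0.09536 × 39.10 = 3.73 g

3.73 g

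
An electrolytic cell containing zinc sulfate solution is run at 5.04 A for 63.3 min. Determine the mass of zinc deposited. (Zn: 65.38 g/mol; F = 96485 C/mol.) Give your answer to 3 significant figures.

6.49 g

Charge passed = 5.04 × 3798 = 19140 C
n(e⁻) = Q/F = 19140/96485 = 0.1984 mol
Zn²⁺ + 2e⁻ → Zn, so n(Zn) = 0.1984 / 2 = 0.09920 mol
m = 0.09920 × 65.38 = 6.49 g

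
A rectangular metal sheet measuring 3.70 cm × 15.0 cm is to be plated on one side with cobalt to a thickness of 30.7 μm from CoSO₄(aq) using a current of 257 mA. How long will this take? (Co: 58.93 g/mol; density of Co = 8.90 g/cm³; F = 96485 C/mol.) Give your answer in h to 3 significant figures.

Plated area = 3.70 × 15.0 = 55.50 cm²
Volume = 55.50 × 30.7×10⁻⁴ cm = 0.1704 cm³
m(Co) = 0.1704 × 8.90 = 1.517 g
n(Co) = 1.517 / 58.93 = 0.02574 mol; n(e⁻) = 2 × 0.02574 = 0.05148 mol
Q = 0.05148 × 96485 = 4967 C
t = 4967 / 0.257 = 19330 s = 5.37 h

5.37 h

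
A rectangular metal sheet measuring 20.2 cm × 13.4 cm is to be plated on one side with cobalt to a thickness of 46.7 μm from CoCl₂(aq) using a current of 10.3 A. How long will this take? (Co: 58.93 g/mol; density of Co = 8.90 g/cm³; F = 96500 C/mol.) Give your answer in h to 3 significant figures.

0.994 h

Plated area = 20.2 × 13.4 = 270.7 cm²
Volume = 270.7 × 46.7×10⁻⁴ cm = 1.264 cm³
m(Co) = 1.264 × 8.90 = 11.25 g
n(Co) = 11.25 / 58.93 = 0.1909 mol; n(e⁻) = 2 × 0.1909 = 0.3818 mol
Q = 0.3818 × 96500 = 36840 C
t = 36840 / 10.3 = 3577 s = 0.994 h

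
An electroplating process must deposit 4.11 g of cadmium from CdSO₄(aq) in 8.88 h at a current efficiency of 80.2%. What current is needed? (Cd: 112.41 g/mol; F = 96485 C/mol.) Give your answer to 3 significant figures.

0.275 A

n(Cd) = 4.11 / 112.41 = 0.03656 mol
Cd²⁺ + 2e⁻ → Cd, so n(e⁻) = 2 × 0.03656 = 0.07312 mol
Q = 0.07312 × 96485 / 0.802 = 8797 C
I = Q / t = 8797 / 31968 s = 0.275 A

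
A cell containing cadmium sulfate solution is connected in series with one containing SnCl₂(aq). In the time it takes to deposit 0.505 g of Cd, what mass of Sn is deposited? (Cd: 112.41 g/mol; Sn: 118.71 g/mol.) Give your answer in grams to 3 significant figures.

0.533 g

n(Cd) = 0.505 / 112.41 = 0.004492 mol
Cd²⁺ + 2e⁻ → Cd, so n(e⁻) = 2 × 0.004492 = 0.008984 mol
Since the cells are in series, n(e⁻) in the Sn cell is also 0.008984 mol.
Sn²⁺ + 2e⁻ → Sn, so n(Sn) = 0.008984 / 2 = 0.004492 mol
m(Sn) = 0.004492 × 118.71 = 0.533 g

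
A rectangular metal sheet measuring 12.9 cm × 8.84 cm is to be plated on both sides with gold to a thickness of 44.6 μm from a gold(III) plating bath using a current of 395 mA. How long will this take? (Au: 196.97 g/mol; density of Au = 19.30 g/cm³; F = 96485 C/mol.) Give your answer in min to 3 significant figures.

Plated area = 2 × 12.9 × 8.84 = 228.1 cm²
Volume = 228.1 × 44.6×10⁻⁴ cm = 1.017 cm³
m(Au) = 1.017 × 19.30 = 19.63 g
n(Au) = 19.63 / 196.97 = 0.09966 mol; n(e⁻) = 3 × 0.09966 = 0.2990 mol
Q = 0.2990 × 96485 = 28850 C
t = 28850 / 0.395 = 73040 s = 1220 min

1220 min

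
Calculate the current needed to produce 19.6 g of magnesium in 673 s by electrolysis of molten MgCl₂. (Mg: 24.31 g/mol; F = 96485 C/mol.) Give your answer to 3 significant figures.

231 A

n(Mg) = 19.6 / 24.31 = 0.8063 mol
Mg²⁺ + 2e⁻ → Mg, so n(e⁻) = 2 × 0.8063 = 1.613 mol
Q = 1.613 × 96485 = 1.556×10^5 C
I = Q / t = 1.556×10^5 / 673 s = 231 A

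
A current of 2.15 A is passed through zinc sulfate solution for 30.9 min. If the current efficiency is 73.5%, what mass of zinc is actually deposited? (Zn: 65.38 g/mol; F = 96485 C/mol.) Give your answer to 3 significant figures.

Q = 2.15 × 1854 = 3986 C
n(e⁻) = 3986 / 96485 = 0.04131 mol
Zn²⁺ + 2e⁻ → Zn, so theoretical m(Zn) = 0.02066 × 65.38 = 1.351 g
Actual mass = 73.5% × 1.351 = 0.993 g

0.993 g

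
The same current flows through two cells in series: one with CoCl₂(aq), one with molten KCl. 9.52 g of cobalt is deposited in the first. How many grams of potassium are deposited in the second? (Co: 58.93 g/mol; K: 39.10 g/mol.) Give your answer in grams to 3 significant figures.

12.6 g

n(Co) = 9.52 / 58.93 = 0.1615 mol
Co²⁺ + 2e⁻ → Co, so n(e⁻) = 2 × 0.1615 = 0.3230 mol
Since the cells are in series, n(e⁻) in the K cell is also 0.3230 mol.
K⁺ + e⁻ → K, so n(K) = 0.3230 mol
m(K) = 0.3230 × 39.10 = 12.6 g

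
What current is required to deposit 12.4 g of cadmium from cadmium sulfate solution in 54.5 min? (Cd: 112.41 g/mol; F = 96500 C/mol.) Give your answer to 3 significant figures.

n(Cd) = 12.4 / 112.41 = 0.1103 mol
Cd²⁺ + 2e⁻ → Cd, so n(e⁻) = 2 × 0.1103 = 0.2206 mol
Q = 0.2206 × 96500 = 21290 C
I = Q / t = 21290 / 3270 s = 6.51 A

6.51 A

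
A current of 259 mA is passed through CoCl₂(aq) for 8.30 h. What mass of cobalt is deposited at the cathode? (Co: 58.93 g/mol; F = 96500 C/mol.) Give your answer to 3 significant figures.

2.36 g

Q = It = 0.259 × 29880 = 7739 C
Moles of electrons = 7739 / 96500 = 0.08020 mol
Co²⁺ + 2e⁻ → Co, so n(Co) = 0.08020 / 2 = 0.04010 mol
m = 0.04010 × 58.93 = 2.36 g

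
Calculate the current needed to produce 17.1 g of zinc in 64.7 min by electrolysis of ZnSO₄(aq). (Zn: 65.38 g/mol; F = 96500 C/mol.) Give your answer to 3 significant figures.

13.0 A

n(Zn) = 17.1 / 65.38 = 0.2615 mol
Zn²⁺ + 2e⁻ → Zn, so n(e⁻) = 2 × 0.2615 = 0.5230 mol
Q = 0.5230 × 96500 = 50470 C
I = Q / t = 50470 / 3882 s = 13.0 A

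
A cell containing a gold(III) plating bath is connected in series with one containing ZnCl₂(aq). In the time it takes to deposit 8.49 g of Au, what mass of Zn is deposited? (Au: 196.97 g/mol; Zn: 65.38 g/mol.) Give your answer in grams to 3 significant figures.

4.23 g

n(Au) = 8.49 / 196.97 = 0.04310 mol
Au³⁺ + 3e⁻ → Au, so n(e⁻) = 3 × 0.04310 = 0.1293 mol
In series, the same 0.1293 mol of electrons flows through the second cell.
Zn²⁺ + 2e⁻ → Zn, so n(Zn) = 0.1293 / 2 = 0.06465 mol
m(Zn) = 0.06465 × 65.38 = 4.23 g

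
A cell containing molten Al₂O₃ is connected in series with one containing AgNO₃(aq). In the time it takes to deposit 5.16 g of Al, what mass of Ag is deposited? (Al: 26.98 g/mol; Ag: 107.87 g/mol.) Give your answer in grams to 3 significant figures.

61.9 g

n(Al) = 5.16 / 26.98 = 0.1913 mol
Al³⁺ + 3e⁻ → Al, so n(e⁻) = 3 × 0.1913 = 0.5739 mol
Same current for the same time ⇒ same n(e⁻) = 0.5739 mol in both cells.
Ag⁺ + e⁻ → Ag, so n(Ag) = 0.5739 mol
m(Ag) = 0.5739 × 107.87 = 61.9 g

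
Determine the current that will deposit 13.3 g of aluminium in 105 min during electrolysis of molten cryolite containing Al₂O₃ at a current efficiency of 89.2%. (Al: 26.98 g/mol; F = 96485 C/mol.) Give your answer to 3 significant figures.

n(Al) = 13.3 / 26.98 = 0.4930 mol
Al³⁺ + 3e⁻ → Al, so n(e⁻) = 3 × 0.4930 = 1.479 mol
Q = 1.479 × 96485 / 0.892 = 1.600×10^5 C
I = Q / t = 1.600×10^5 / 6300 s = 25.4 A

25.4 A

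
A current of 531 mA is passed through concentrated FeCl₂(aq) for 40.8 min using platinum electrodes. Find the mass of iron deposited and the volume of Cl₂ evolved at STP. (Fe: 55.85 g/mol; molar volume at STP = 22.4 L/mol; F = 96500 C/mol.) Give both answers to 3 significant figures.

Q = 0.531 × 2448 = 1300 C; n(e⁻) = 1300 / 96500 = 0.01347 mol
Cathode: Fe²⁺ + 2e⁻ → Fe → n(Fe) = 0.01347/2 = 0.006735 mol → 0.376 g
Anode: 2Cl⁻ → Cl₂ + 2e⁻ → n(Cl₂) = 0.01347/2 = 0.006735 mol → 0.151 L

0.376 g Fe; 0.151 L Cl₂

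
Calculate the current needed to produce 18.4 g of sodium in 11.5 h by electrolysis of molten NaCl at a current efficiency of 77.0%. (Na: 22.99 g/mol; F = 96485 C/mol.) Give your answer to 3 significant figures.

2.42 A

n(Na) = 18.4 / 22.99 = 0.8003 mol
Na⁺ + e⁻ → Na, so n(e⁻) = 0.8003 mol
Q = 0.8003 × 96485 / 0.770 = 1.003×10^5 C
I = Q / t = 1.003×10^5 / 41400 s = 2.42 A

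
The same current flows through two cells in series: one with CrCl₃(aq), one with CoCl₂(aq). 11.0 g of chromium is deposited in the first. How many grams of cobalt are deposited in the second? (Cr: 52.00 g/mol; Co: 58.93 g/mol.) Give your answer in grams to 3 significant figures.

n(Cr) = 11.0 / 52.00 = 0.2115 mol
Cr³⁺ + 3e⁻ → Cr, so n(e⁻) = 3 × 0.2115 = 0.6345 mol
Since the cells are in series, n(e⁻) in the Co cell is also 0.6345 mol.
Co²⁺ + 2e⁻ → Co, so n(Co) = 0.6345 / 2 = 0.3173 mol
m(Co) = 0.3173 × 58.93 = 18.7 g

18.7 g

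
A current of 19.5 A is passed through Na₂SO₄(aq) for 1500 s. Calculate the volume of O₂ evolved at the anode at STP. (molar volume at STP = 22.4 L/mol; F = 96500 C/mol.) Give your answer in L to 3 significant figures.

1.70 L

Q = It = 19.5 × 1500 = 29250 C
n(e⁻) = 29250 / 96500 = 0.3031 mol
2H₂O → O₂ + 4H⁺ + 4e⁻, so n(O₂) = 0.3031 / 4 = 0.07578 mol
V = 0.07578 × 22.4 = 1.697 L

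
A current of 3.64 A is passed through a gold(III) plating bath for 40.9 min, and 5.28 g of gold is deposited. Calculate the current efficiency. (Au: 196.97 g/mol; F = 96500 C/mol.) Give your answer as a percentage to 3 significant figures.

Q = 3.64 × 2454 = 8933 C
n(e⁻) = 8933 / 96500 = 0.09257 mol
Au³⁺ + 3e⁻ → Au, so theoretical n(Au) = 0.03086 mol → 6.078 g
Efficiency = 5.28 / 6.078 = 0.8687 = 86.9%

86.9%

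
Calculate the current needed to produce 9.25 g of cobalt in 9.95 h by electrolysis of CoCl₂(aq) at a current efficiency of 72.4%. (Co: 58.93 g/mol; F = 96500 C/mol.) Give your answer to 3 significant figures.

1.17 A

n(Co) = 9.25 / 58.93 = 0.1570 mol
Co²⁺ + 2e⁻ → Co, so n(e⁻) = 2 × 0.1570 = 0.3140 mol
Q = 0.3140 × 96500 / 0.724 = 41850 C
I = Q / t = 41850 / 35820 s = 1.17 A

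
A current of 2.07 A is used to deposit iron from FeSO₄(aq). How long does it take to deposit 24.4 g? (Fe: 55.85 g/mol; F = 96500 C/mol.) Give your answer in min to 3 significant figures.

679 min

n(Fe) = 24.4 / 55.85 = 0.4369 mol
Fe²⁺ + 2e⁻ → Fe, so n(e⁻) = 2 × 0.4369 = 0.8738 mol
Q = 0.8738 × 96500 = 84320 C
t = Q / I = 84320 / 2.07 = 40730 s = 679 min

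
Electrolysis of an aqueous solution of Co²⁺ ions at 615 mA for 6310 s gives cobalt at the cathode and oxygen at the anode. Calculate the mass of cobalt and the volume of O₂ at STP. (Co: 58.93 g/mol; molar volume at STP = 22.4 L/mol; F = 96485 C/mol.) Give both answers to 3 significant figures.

Q = 0.615 × 6310 = 3881 C; n(e⁻) = 3881 / 96485 = 0.04022 mol
Cathode: Co²⁺ + 2e⁻ → Co → n(Co) = 0.04022/2 = 0.02011 mol → 1.19 g
Anode: 2H₂O → O₂ + 4H⁺ + 4e⁻ → n(O₂) = 0.04022/4 = 0.01006 mol → 0.225 L

1.19 g Co; 0.225 L O₂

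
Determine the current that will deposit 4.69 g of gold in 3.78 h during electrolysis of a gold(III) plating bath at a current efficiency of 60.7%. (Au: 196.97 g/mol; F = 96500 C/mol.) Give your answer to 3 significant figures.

0.835 A

n(Au) = 4.69 / 196.97 = 0.02381 mol
Au³⁺ + 3e⁻ → Au, so n(e⁻) = 3 × 0.02381 = 0.07143 mol
Q = 0.07143 × 96500 / 0.607 = 11360 C
I = Q / t = 11360 / 13608 s = 0.835 A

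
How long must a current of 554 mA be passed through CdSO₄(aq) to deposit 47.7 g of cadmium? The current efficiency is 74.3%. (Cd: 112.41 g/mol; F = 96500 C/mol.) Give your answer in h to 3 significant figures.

55.3 h

n(Cd) = 47.7 / 112.41 = 0.4243 mol
Cd²⁺ + 2e⁻ → Cd, so n(e⁻) = 2 × 0.4243 = 0.8486 mol
Q = 0.8486 × 96500 / 0.743 = 1.102×10^5 C
t = Q / I = 1.102×10^5 / 0.554 = 1.989×10^5 s = 55.3 h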